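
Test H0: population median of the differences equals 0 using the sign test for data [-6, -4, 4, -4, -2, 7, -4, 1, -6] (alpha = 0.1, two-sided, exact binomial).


Step 1: Discard zero differences. Original n = 9; n_eff = number of nonzero differences = 9.
Nonzero differences (with sign): -6, -4, +4, -4, -2, +7, -4, +1, -6
Step 2: Count signs: positive = 3, negative = 6.
Step 3: Under H0: P(positive) = 0.5, so the number of positives S ~ Bin(9, 0.5).
Step 4: Two-sided exact p-value = sum of Bin(9,0.5) probabilities at or below the observed probability = 0.507812.
Step 5: alpha = 0.1. fail to reject H0.

n_eff = 9, pos = 3, neg = 6, p = 0.507812, fail to reject H0.


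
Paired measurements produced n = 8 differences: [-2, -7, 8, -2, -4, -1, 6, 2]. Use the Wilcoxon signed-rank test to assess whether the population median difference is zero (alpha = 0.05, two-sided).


Step 1: Drop any zero differences (none here) and take |d_i|.
|d| = [2, 7, 8, 2, 4, 1, 6, 2]
Step 2: Midrank |d_i| (ties get averaged ranks).
ranks: |2|->3, |7|->7, |8|->8, |2|->3, |4|->5, |1|->1, |6|->6, |2|->3
Step 3: Attach original signs; sum ranks with positive sign and with negative sign.
W+ = 8 + 6 + 3 = 17
W- = 3 + 7 + 3 + 5 + 1 = 19
(Check: W+ + W- = 36 should equal n(n+1)/2 = 36.)
Step 4: Test statistic W = min(W+, W-) = 17.
Step 5: Ties in |d|, so use the tie-corrected normal approximation.
        E[W] = n(n+1)/4 = 8*9/4 = 18.
        Tie groups: |d|=2 (t=3); sum(t^3 - t) = 24.
        Var[W] = n(n+1)(2n+1)/24 - sum(t^3-t)/48 = 1224/24 - 24/48 = 50.5.
        z = (W - E[W]) / sqrt(Var[W]) = (17 - 18) / 7.1063 = -0.1407.
        Two-sided p = 2*Phi(z) = 0.888092.
Step 6: alpha = 0.05. fail to reject H0.

W+ = 17, W- = 19, W = min = 17, p = 0.888092, fail to reject H0.


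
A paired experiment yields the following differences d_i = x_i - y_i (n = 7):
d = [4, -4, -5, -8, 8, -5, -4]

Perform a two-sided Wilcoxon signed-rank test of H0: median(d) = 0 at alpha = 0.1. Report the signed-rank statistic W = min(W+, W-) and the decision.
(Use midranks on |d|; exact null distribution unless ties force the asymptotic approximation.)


Step 1: Drop any zero differences (none here) and take |d_i|.
|d| = [4, 4, 5, 8, 8, 5, 4]
Step 2: Midrank |d_i| (ties get averaged ranks).
ranks: |4|->2, |4|->2, |5|->4.5, |8|->6.5, |8|->6.5, |5|->4.5, |4|->2
Step 3: Attach original signs; sum ranks with positive sign and with negative sign.
W+ = 2 + 6.5 = 8.5
W- = 2 + 4.5 + 6.5 + 4.5 + 2 = 19.5
(Check: W+ + W- = 28 should equal n(n+1)/2 = 28.)
Step 4: Test statistic W = min(W+, W-) = 8.5.
Step 5: Ties in |d|, so use the tie-corrected normal approximation.
        E[W] = n(n+1)/4 = 7*8/4 = 14.
        Tie groups: |d|=4 (t=3), |d|=5 (t=2), |d|=8 (t=2); sum(t^3 - t) = 36.
        Var[W] = n(n+1)(2n+1)/24 - sum(t^3-t)/48 = 840/24 - 36/48 = 34.25.
        z = (W - E[W]) / sqrt(Var[W]) = (8.5 - 14) / 5.8523 = -0.9398.
        Two-sided p = 2*Phi(z) = 0.347324.
Step 6: alpha = 0.1. fail to reject H0.

W+ = 8.5, W- = 19.5, W = min = 8.5, p = 0.347324, fail to reject H0.


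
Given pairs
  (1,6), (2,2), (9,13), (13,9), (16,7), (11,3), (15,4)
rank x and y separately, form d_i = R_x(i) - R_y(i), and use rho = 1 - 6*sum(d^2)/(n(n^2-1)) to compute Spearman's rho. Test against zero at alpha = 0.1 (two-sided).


Step 1: Rank x and y separately (midranks; no ties here).
rank(x): 1->1, 2->2, 9->3, 13->5, 16->7, 11->4, 15->6
rank(y): 6->4, 2->1, 13->7, 9->6, 7->5, 3->2, 4->3
Step 2: d_i = R_x(i) - R_y(i); compute d_i^2.
  (1-4)^2=9, (2-1)^2=1, (3-7)^2=16, (5-6)^2=1, (7-5)^2=4, (4-2)^2=4, (6-3)^2=9
sum(d^2) = 44.
Step 3: rho = 1 - 6*44 / (7*(7^2 - 1)) = 1 - 264/336 = 0.214286.
Step 4: Under H0, t = rho * sqrt((n-2)/(1-rho^2)) = 0.4906 ~ t(5).
Step 5: Two-sided p-value from the t-distribution with 5 df = 0.644512.
Step 6: alpha = 0.1. fail to reject H0.

rho = 0.2143, p = 0.644512, fail to reject H0 at alpha = 0.1.


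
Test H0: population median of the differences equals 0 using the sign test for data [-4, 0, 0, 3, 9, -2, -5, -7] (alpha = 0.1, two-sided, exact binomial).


Step 1: Discard zero differences. Original n = 8; n_eff = number of nonzero differences = 6.
Nonzero differences (with sign): -4, +3, +9, -2, -5, -7
Step 2: Count signs: positive = 2, negative = 4.
Step 3: Under H0: P(positive) = 0.5, so the number of positives S ~ Bin(6, 0.5).
Step 4: Two-sided exact p-value = sum of Bin(6,0.5) probabilities at or below the observed probability = 0.687500.
Step 5: alpha = 0.1. fail to reject H0.

n_eff = 6, pos = 2, neg = 4, p = 0.687500, fail to reject H0.


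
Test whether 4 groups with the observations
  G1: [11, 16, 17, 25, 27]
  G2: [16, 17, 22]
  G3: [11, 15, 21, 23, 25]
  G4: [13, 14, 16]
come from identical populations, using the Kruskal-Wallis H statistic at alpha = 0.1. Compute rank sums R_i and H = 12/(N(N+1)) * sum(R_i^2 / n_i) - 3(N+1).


Step 1: Combine all N = 16 observations and assign midranks.
sorted (value, group, rank): (11,G1,1.5), (11,G3,1.5), (13,G4,3), (14,G4,4), (15,G3,5), (16,G1,7), (16,G2,7), (16,G4,7), (17,G1,9.5), (17,G2,9.5), (21,G3,11), (22,G2,12), (23,G3,13), (25,G1,14.5), (25,G3,14.5), (27,G1,16)
Step 2: Sum ranks within each group.
R_1 = 48.5 (n_1 = 5)
R_2 = 28.5 (n_2 = 3)
R_3 = 45 (n_3 = 5)
R_4 = 14 (n_4 = 3)
Step 3: H = 12/(N(N+1)) * sum(R_i^2/n_i) - 3(N+1)
     = 12/(16*17) * (48.5^2/5 + 28.5^2/3 + 45^2/5 + 14^2/3) - 3*17
     = 0.044118 * 1211.53 - 51
     = 2.450000.
Step 4: Ties present; correction factor C = 1 - 42/(16^3 - 16) = 0.989706. Corrected H = 2.450000 / 0.989706 = 2.475483.
Step 5: Under H0, H ~ chi^2(3); p-value = 0.479738.
Step 6: alpha = 0.1. fail to reject H0.

H = 2.4755, df = 3, p = 0.479738, fail to reject H0.


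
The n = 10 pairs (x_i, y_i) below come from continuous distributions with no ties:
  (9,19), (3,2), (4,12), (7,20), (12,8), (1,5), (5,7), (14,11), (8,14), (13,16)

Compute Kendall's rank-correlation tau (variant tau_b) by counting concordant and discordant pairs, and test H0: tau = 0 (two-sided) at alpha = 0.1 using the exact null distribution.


Step 1: Enumerate the 45 unordered pairs (i,j) with i<j and classify each by sign(x_j-x_i) * sign(y_j-y_i).
  (1,2):dx=-6,dy=-17->C; (1,3):dx=-5,dy=-7->C; (1,4):dx=-2,dy=+1->D; (1,5):dx=+3,dy=-11->D
  (1,6):dx=-8,dy=-14->C; (1,7):dx=-4,dy=-12->C; (1,8):dx=+5,dy=-8->D; (1,9):dx=-1,dy=-5->C
  (1,10):dx=+4,dy=-3->D; (2,3):dx=+1,dy=+10->C; (2,4):dx=+4,dy=+18->C; (2,5):dx=+9,dy=+6->C
  (2,6):dx=-2,dy=+3->D; (2,7):dx=+2,dy=+5->C; (2,8):dx=+11,dy=+9->C; (2,9):dx=+5,dy=+12->C
  (2,10):dx=+10,dy=+14->C; (3,4):dx=+3,dy=+8->C; (3,5):dx=+8,dy=-4->D; (3,6):dx=-3,dy=-7->C
  (3,7):dx=+1,dy=-5->D; (3,8):dx=+10,dy=-1->D; (3,9):dx=+4,dy=+2->C; (3,10):dx=+9,dy=+4->C
  (4,5):dx=+5,dy=-12->D; (4,6):dx=-6,dy=-15->C; (4,7):dx=-2,dy=-13->C; (4,8):dx=+7,dy=-9->D
  (4,9):dx=+1,dy=-6->D; (4,10):dx=+6,dy=-4->D; (5,6):dx=-11,dy=-3->C; (5,7):dx=-7,dy=-1->C
  (5,8):dx=+2,dy=+3->C; (5,9):dx=-4,dy=+6->D; (5,10):dx=+1,dy=+8->C; (6,7):dx=+4,dy=+2->C
  (6,8):dx=+13,dy=+6->C; (6,9):dx=+7,dy=+9->C; (6,10):dx=+12,dy=+11->C; (7,8):dx=+9,dy=+4->C
  (7,9):dx=+3,dy=+7->C; (7,10):dx=+8,dy=+9->C; (8,9):dx=-6,dy=+3->D; (8,10):dx=-1,dy=+5->D
  (9,10):dx=+5,dy=+2->C
Step 2: C = 30, D = 15, total pairs = 45.
Step 3: tau = (C - D)/(n(n-1)/2) = (30 - 15)/45 = 0.333333.
Step 4: Exact two-sided p-value (enumerate n! = 3628800 permutations of y under H0): p = 0.216373.
Step 5: alpha = 0.1. fail to reject H0.

tau_b = 0.3333 (C=30, D=15), p = 0.216373, fail to reject H0.


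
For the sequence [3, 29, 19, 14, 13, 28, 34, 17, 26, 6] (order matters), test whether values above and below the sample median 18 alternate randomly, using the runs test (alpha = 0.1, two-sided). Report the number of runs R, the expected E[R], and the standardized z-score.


Step 1: Compute median = 18; label A = above, B = below.
Labels in order: BAABBAABAB  (n_A = 5, n_B = 5)
Step 2: Count runs R = 7.
Step 3: Under H0 (random ordering), E[R] = 2*n_A*n_B/(n_A+n_B) + 1 = 2*5*5/10 + 1 = 6.0000.
        Var[R] = 2*n_A*n_B*(2*n_A*n_B - n_A - n_B) / ((n_A+n_B)^2 * (n_A+n_B-1)) = 2000/900 = 2.2222.
        SD[R] = 1.4907.
Step 4: Continuity-corrected z = (R - 0.5 - E[R]) / SD[R] = (7 - 0.5 - 6.0000) / 1.4907 = 0.3354.
Step 5: Two-sided p-value via normal approximation = 2*(1 - Phi(|z|)) = 0.737316.
Step 6: alpha = 0.1. fail to reject H0.

R = 7, z = 0.3354, p = 0.737316, fail to reject H0.


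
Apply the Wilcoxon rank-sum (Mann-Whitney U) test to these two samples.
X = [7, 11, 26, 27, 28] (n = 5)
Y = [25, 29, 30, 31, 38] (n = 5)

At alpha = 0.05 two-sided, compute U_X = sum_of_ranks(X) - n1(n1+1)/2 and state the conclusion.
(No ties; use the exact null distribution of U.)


Step 1: Combine and sort all 10 observations; assign midranks.
sorted (value, group): (7,X), (11,X), (25,Y), (26,X), (27,X), (28,X), (29,Y), (30,Y), (31,Y), (38,Y)
ranks: 7->1, 11->2, 25->3, 26->4, 27->5, 28->6, 29->7, 30->8, 31->9, 38->10
Step 2: Rank sum for X: R1 = 1 + 2 + 4 + 5 + 6 = 18.
Step 3: U_X = R1 - n1(n1+1)/2 = 18 - 5*6/2 = 18 - 15 = 3.
       U_Y = n1*n2 - U_X = 25 - 3 = 22.
Step 4: No ties, so the exact null distribution of U (based on enumerating the C(10,5) = 252 equally likely rank assignments) gives the two-sided p-value.
Step 5: p-value = 0.055556; compare to alpha = 0.05. fail to reject H0.

U_X = 3, p = 0.055556, fail to reject H0 at alpha = 0.05.


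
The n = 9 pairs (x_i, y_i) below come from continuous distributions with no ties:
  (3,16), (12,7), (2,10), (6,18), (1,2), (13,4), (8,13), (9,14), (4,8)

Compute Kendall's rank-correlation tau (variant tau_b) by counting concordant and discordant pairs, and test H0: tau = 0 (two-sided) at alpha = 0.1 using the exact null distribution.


Step 1: Enumerate the 36 unordered pairs (i,j) with i<j and classify each by sign(x_j-x_i) * sign(y_j-y_i).
  (1,2):dx=+9,dy=-9->D; (1,3):dx=-1,dy=-6->C; (1,4):dx=+3,dy=+2->C; (1,5):dx=-2,dy=-14->C
  (1,6):dx=+10,dy=-12->D; (1,7):dx=+5,dy=-3->D; (1,8):dx=+6,dy=-2->D; (1,9):dx=+1,dy=-8->D
  (2,3):dx=-10,dy=+3->D; (2,4):dx=-6,dy=+11->D; (2,5):dx=-11,dy=-5->C; (2,6):dx=+1,dy=-3->D
  (2,7):dx=-4,dy=+6->D; (2,8):dx=-3,dy=+7->D; (2,9):dx=-8,dy=+1->D; (3,4):dx=+4,dy=+8->C
  (3,5):dx=-1,dy=-8->C; (3,6):dx=+11,dy=-6->D; (3,7):dx=+6,dy=+3->C; (3,8):dx=+7,dy=+4->C
  (3,9):dx=+2,dy=-2->D; (4,5):dx=-5,dy=-16->C; (4,6):dx=+7,dy=-14->D; (4,7):dx=+2,dy=-5->D
  (4,8):dx=+3,dy=-4->D; (4,9):dx=-2,dy=-10->C; (5,6):dx=+12,dy=+2->C; (5,7):dx=+7,dy=+11->C
  (5,8):dx=+8,dy=+12->C; (5,9):dx=+3,dy=+6->C; (6,7):dx=-5,dy=+9->D; (6,8):dx=-4,dy=+10->D
  (6,9):dx=-9,dy=+4->D; (7,8):dx=+1,dy=+1->C; (7,9):dx=-4,dy=-5->C; (8,9):dx=-5,dy=-6->C
Step 2: C = 17, D = 19, total pairs = 36.
Step 3: tau = (C - D)/(n(n-1)/2) = (17 - 19)/36 = -0.055556.
Step 4: Exact two-sided p-value (enumerate n! = 362880 permutations of y under H0): p = 0.919455.
Step 5: alpha = 0.1. fail to reject H0.

tau_b = -0.0556 (C=17, D=19), p = 0.919455, fail to reject H0.


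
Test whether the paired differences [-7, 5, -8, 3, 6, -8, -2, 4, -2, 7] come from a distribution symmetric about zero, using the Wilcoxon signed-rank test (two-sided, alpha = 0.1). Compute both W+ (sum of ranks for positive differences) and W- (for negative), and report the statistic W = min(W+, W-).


Step 1: Drop any zero differences (none here) and take |d_i|.
|d| = [7, 5, 8, 3, 6, 8, 2, 4, 2, 7]
Step 2: Midrank |d_i| (ties get averaged ranks).
ranks: |7|->7.5, |5|->5, |8|->9.5, |3|->3, |6|->6, |8|->9.5, |2|->1.5, |4|->4, |2|->1.5, |7|->7.5
Step 3: Attach original signs; sum ranks with positive sign and with negative sign.
W+ = 5 + 3 + 6 + 4 + 7.5 = 25.5
W- = 7.5 + 9.5 + 9.5 + 1.5 + 1.5 = 29.5
(Check: W+ + W- = 55 should equal n(n+1)/2 = 55.)
Step 4: Test statistic W = min(W+, W-) = 25.5.
Step 5: Ties in |d|, so use the tie-corrected normal approximation.
        E[W] = n(n+1)/4 = 10*11/4 = 27.5.
        Tie groups: |d|=2 (t=2), |d|=7 (t=2), |d|=8 (t=2); sum(t^3 - t) = 18.
        Var[W] = n(n+1)(2n+1)/24 - sum(t^3-t)/48 = 2310/24 - 18/48 = 95.875.
        z = (W - E[W]) / sqrt(Var[W]) = (25.5 - 27.5) / 9.7916 = -0.2043.
        Two-sided p = 2*Phi(z) = 0.838153.
Step 6: alpha = 0.1. fail to reject H0.

W+ = 25.5, W- = 29.5, W = min = 25.5, p = 0.838153, fail to reject H0.


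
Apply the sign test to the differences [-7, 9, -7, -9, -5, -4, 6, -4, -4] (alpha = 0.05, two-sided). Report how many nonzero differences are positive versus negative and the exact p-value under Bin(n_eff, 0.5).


Step 1: Discard zero differences. Original n = 9; n_eff = number of nonzero differences = 9.
Nonzero differences (with sign): -7, +9, -7, -9, -5, -4, +6, -4, -4
Step 2: Count signs: positive = 2, negative = 7.
Step 3: Under H0: P(positive) = 0.5, so the number of positives S ~ Bin(9, 0.5).
Step 4: Two-sided exact p-value = sum of Bin(9,0.5) probabilities at or below the observed probability = 0.179688.
Step 5: alpha = 0.05. fail to reject H0.

n_eff = 9, pos = 2, neg = 7, p = 0.179688, fail to reject H0.


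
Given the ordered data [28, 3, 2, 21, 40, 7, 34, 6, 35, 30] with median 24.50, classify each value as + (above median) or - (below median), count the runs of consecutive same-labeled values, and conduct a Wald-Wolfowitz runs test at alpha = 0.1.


Step 1: Compute median = 24.50; label A = above, B = below.
Labels in order: ABBBABABAA  (n_A = 5, n_B = 5)
Step 2: Count runs R = 7.
Step 3: Under H0 (random ordering), E[R] = 2*n_A*n_B/(n_A+n_B) + 1 = 2*5*5/10 + 1 = 6.0000.
        Var[R] = 2*n_A*n_B*(2*n_A*n_B - n_A - n_B) / ((n_A+n_B)^2 * (n_A+n_B-1)) = 2000/900 = 2.2222.
        SD[R] = 1.4907.
Step 4: Continuity-corrected z = (R - 0.5 - E[R]) / SD[R] = (7 - 0.5 - 6.0000) / 1.4907 = 0.3354.
Step 5: Two-sided p-value via normal approximation = 2*(1 - Phi(|z|)) = 0.737316.
Step 6: alpha = 0.1. fail to reject H0.

R = 7, z = 0.3354, p = 0.737316, fail to reject H0.


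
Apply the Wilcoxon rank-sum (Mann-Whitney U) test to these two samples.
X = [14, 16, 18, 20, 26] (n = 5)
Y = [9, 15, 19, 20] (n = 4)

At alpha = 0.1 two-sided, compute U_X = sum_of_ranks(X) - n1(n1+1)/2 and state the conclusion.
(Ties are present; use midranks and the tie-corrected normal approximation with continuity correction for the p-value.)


Step 1: Combine and sort all 9 observations; assign midranks.
sorted (value, group): (9,Y), (14,X), (15,Y), (16,X), (18,X), (19,Y), (20,X), (20,Y), (26,X)
ranks: 9->1, 14->2, 15->3, 16->4, 18->5, 19->6, 20->7.5, 20->7.5, 26->9
Step 2: Rank sum for X: R1 = 2 + 4 + 5 + 7.5 + 9 = 27.5.
Step 3: U_X = R1 - n1(n1+1)/2 = 27.5 - 5*6/2 = 27.5 - 15 = 12.5.
       U_Y = n1*n2 - U_X = 20 - 12.5 = 7.5.
Step 4: Ties are present, so use the tie-corrected normal approximation (with continuity correction) for the p-value.
Step 5: p-value = 0.622753; compare to alpha = 0.1. fail to reject H0.

U_X = 12.5, p = 0.622753, fail to reject H0 at alpha = 0.1.


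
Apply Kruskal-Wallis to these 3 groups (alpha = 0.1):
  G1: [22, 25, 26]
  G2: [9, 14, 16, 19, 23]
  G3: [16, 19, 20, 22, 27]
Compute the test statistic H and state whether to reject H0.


Step 1: Combine all N = 13 observations and assign midranks.
sorted (value, group, rank): (9,G2,1), (14,G2,2), (16,G2,3.5), (16,G3,3.5), (19,G2,5.5), (19,G3,5.5), (20,G3,7), (22,G1,8.5), (22,G3,8.5), (23,G2,10), (25,G1,11), (26,G1,12), (27,G3,13)
Step 2: Sum ranks within each group.
R_1 = 31.5 (n_1 = 3)
R_2 = 22 (n_2 = 5)
R_3 = 37.5 (n_3 = 5)
Step 3: H = 12/(N(N+1)) * sum(R_i^2/n_i) - 3(N+1)
     = 12/(13*14) * (31.5^2/3 + 22^2/5 + 37.5^2/5) - 3*14
     = 0.065934 * 708.8 - 42
     = 4.734066.
Step 4: Ties present; correction factor C = 1 - 18/(13^3 - 13) = 0.991758. Corrected H = 4.734066 / 0.991758 = 4.773407.
Step 5: Under H0, H ~ chi^2(2); p-value = 0.091932.
Step 6: alpha = 0.1. reject H0.

H = 4.7734, df = 2, p = 0.091932, reject H0.


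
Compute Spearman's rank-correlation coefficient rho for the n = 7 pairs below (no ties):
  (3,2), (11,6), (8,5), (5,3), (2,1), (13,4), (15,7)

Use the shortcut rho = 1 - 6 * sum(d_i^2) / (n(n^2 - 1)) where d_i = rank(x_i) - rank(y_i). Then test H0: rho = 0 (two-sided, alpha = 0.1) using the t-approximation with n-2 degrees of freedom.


Step 1: Rank x and y separately (midranks; no ties here).
rank(x): 3->2, 11->5, 8->4, 5->3, 2->1, 13->6, 15->7
rank(y): 2->2, 6->6, 5->5, 3->3, 1->1, 4->4, 7->7
Step 2: d_i = R_x(i) - R_y(i); compute d_i^2.
  (2-2)^2=0, (5-6)^2=1, (4-5)^2=1, (3-3)^2=0, (1-1)^2=0, (6-4)^2=4, (7-7)^2=0
sum(d^2) = 6.
Step 3: rho = 1 - 6*6 / (7*(7^2 - 1)) = 1 - 36/336 = 0.892857.
Step 4: Under H0, t = rho * sqrt((n-2)/(1-rho^2)) = 4.4333 ~ t(5).
Step 5: Two-sided p-value from the t-distribution with 5 df = 0.006807.
Step 6: alpha = 0.1. reject H0.

rho = 0.8929, p = 0.006807, reject H0 at alpha = 0.1.


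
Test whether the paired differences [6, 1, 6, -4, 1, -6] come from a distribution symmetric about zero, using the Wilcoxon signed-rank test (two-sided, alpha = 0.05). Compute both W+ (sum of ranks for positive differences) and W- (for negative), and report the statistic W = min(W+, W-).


Step 1: Drop any zero differences (none here) and take |d_i|.
|d| = [6, 1, 6, 4, 1, 6]
Step 2: Midrank |d_i| (ties get averaged ranks).
ranks: |6|->5, |1|->1.5, |6|->5, |4|->3, |1|->1.5, |6|->5
Step 3: Attach original signs; sum ranks with positive sign and with negative sign.
W+ = 5 + 1.5 + 5 + 1.5 = 13
W- = 3 + 5 = 8
(Check: W+ + W- = 21 should equal n(n+1)/2 = 21.)
Step 4: Test statistic W = min(W+, W-) = 8.
Step 5: Ties in |d|, so use the tie-corrected normal approximation.
        E[W] = n(n+1)/4 = 6*7/4 = 10.5.
        Tie groups: |d|=1 (t=2), |d|=6 (t=3); sum(t^3 - t) = 30.
        Var[W] = n(n+1)(2n+1)/24 - sum(t^3-t)/48 = 546/24 - 30/48 = 22.125.
        z = (W - E[W]) / sqrt(Var[W]) = (8 - 10.5) / 4.7037 = -0.5315.
        Two-sided p = 2*Phi(z) = 0.595076.
Step 6: alpha = 0.05. fail to reject H0.

W+ = 13, W- = 8, W = min = 8, p = 0.595076, fail to reject H0.


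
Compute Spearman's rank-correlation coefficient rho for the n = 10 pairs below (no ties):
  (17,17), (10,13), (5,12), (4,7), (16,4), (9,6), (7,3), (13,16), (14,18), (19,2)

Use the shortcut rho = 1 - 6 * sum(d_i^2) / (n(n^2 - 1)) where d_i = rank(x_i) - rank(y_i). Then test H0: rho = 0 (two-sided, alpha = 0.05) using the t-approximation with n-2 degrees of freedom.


Step 1: Rank x and y separately (midranks; no ties here).
rank(x): 17->9, 10->5, 5->2, 4->1, 16->8, 9->4, 7->3, 13->6, 14->7, 19->10
rank(y): 17->9, 13->7, 12->6, 7->5, 4->3, 6->4, 3->2, 16->8, 18->10, 2->1
Step 2: d_i = R_x(i) - R_y(i); compute d_i^2.
  (9-9)^2=0, (5-7)^2=4, (2-6)^2=16, (1-5)^2=16, (8-3)^2=25, (4-4)^2=0, (3-2)^2=1, (6-8)^2=4, (7-10)^2=9, (10-1)^2=81
sum(d^2) = 156.
Step 3: rho = 1 - 6*156 / (10*(10^2 - 1)) = 1 - 936/990 = 0.054545.
Step 4: Under H0, t = rho * sqrt((n-2)/(1-rho^2)) = 0.1545 ~ t(8).
Step 5: Two-sided p-value from the t-distribution with 8 df = 0.881036.
Step 6: alpha = 0.05. fail to reject H0.

rho = 0.0545, p = 0.881036, fail to reject H0 at alpha = 0.05.


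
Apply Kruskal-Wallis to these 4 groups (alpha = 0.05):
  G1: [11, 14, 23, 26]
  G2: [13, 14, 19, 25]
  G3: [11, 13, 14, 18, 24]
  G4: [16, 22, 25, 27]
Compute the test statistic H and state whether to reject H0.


Step 1: Combine all N = 17 observations and assign midranks.
sorted (value, group, rank): (11,G1,1.5), (11,G3,1.5), (13,G2,3.5), (13,G3,3.5), (14,G1,6), (14,G2,6), (14,G3,6), (16,G4,8), (18,G3,9), (19,G2,10), (22,G4,11), (23,G1,12), (24,G3,13), (25,G2,14.5), (25,G4,14.5), (26,G1,16), (27,G4,17)
Step 2: Sum ranks within each group.
R_1 = 35.5 (n_1 = 4)
R_2 = 34 (n_2 = 4)
R_3 = 33 (n_3 = 5)
R_4 = 50.5 (n_4 = 4)
Step 3: H = 12/(N(N+1)) * sum(R_i^2/n_i) - 3(N+1)
     = 12/(17*18) * (35.5^2/4 + 34^2/4 + 33^2/5 + 50.5^2/4) - 3*18
     = 0.039216 * 1459.42 - 54
     = 3.232353.
Step 4: Ties present; correction factor C = 1 - 42/(17^3 - 17) = 0.991422. Corrected H = 3.232353 / 0.991422 = 3.260321.
Step 5: Under H0, H ~ chi^2(3); p-value = 0.353203.
Step 6: alpha = 0.05. fail to reject H0.

H = 3.2603, df = 3, p = 0.353203, fail to reject H0.


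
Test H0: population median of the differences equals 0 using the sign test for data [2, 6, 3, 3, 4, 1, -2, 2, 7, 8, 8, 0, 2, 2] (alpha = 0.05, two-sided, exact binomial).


Step 1: Discard zero differences. Original n = 14; n_eff = number of nonzero differences = 13.
Nonzero differences (with sign): +2, +6, +3, +3, +4, +1, -2, +2, +7, +8, +8, +2, +2
Step 2: Count signs: positive = 12, negative = 1.
Step 3: Under H0: P(positive) = 0.5, so the number of positives S ~ Bin(13, 0.5).
Step 4: Two-sided exact p-value = sum of Bin(13,0.5) probabilities at or below the observed probability = 0.003418.
Step 5: alpha = 0.05. reject H0.

n_eff = 13, pos = 12, neg = 1, p = 0.003418, reject H0.


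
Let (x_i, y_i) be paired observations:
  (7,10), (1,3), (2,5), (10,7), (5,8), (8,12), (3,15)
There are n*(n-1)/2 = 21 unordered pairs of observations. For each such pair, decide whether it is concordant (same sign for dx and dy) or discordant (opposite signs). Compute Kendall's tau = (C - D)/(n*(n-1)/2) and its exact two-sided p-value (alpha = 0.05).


Step 1: Enumerate the 21 unordered pairs (i,j) with i<j and classify each by sign(x_j-x_i) * sign(y_j-y_i).
  (1,2):dx=-6,dy=-7->C; (1,3):dx=-5,dy=-5->C; (1,4):dx=+3,dy=-3->D; (1,5):dx=-2,dy=-2->C
  (1,6):dx=+1,dy=+2->C; (1,7):dx=-4,dy=+5->D; (2,3):dx=+1,dy=+2->C; (2,4):dx=+9,dy=+4->C
  (2,5):dx=+4,dy=+5->C; (2,6):dx=+7,dy=+9->C; (2,7):dx=+2,dy=+12->C; (3,4):dx=+8,dy=+2->C
  (3,5):dx=+3,dy=+3->C; (3,6):dx=+6,dy=+7->C; (3,7):dx=+1,dy=+10->C; (4,5):dx=-5,dy=+1->D
  (4,6):dx=-2,dy=+5->D; (4,7):dx=-7,dy=+8->D; (5,6):dx=+3,dy=+4->C; (5,7):dx=-2,dy=+7->D
  (6,7):dx=-5,dy=+3->D
Step 2: C = 14, D = 7, total pairs = 21.
Step 3: tau = (C - D)/(n(n-1)/2) = (14 - 7)/21 = 0.333333.
Step 4: Exact two-sided p-value (enumerate n! = 5040 permutations of y under H0): p = 0.381349.
Step 5: alpha = 0.05. fail to reject H0.

tau_b = 0.3333 (C=14, D=7), p = 0.381349, fail to reject H0.


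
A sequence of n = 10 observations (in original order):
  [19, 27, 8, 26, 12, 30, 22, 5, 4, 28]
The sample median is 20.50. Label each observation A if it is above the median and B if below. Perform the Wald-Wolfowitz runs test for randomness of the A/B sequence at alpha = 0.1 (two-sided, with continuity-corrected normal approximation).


Step 1: Compute median = 20.50; label A = above, B = below.
Labels in order: BABABAABBA  (n_A = 5, n_B = 5)
Step 2: Count runs R = 8.
Step 3: Under H0 (random ordering), E[R] = 2*n_A*n_B/(n_A+n_B) + 1 = 2*5*5/10 + 1 = 6.0000.
        Var[R] = 2*n_A*n_B*(2*n_A*n_B - n_A - n_B) / ((n_A+n_B)^2 * (n_A+n_B-1)) = 2000/900 = 2.2222.
        SD[R] = 1.4907.
Step 4: Continuity-corrected z = (R - 0.5 - E[R]) / SD[R] = (8 - 0.5 - 6.0000) / 1.4907 = 1.0062.
Step 5: Two-sided p-value via normal approximation = 2*(1 - Phi(|z|)) = 0.314305.
Step 6: alpha = 0.1. fail to reject H0.

R = 8, z = 1.0062, p = 0.314305, fail to reject H0.


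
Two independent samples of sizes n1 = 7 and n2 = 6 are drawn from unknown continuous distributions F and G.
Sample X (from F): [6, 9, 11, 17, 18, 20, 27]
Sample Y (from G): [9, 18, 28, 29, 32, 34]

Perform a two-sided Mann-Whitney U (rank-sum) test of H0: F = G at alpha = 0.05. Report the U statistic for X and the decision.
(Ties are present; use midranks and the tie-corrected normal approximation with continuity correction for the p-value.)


Step 1: Combine and sort all 13 observations; assign midranks.
sorted (value, group): (6,X), (9,X), (9,Y), (11,X), (17,X), (18,X), (18,Y), (20,X), (27,X), (28,Y), (29,Y), (32,Y), (34,Y)
ranks: 6->1, 9->2.5, 9->2.5, 11->4, 17->5, 18->6.5, 18->6.5, 20->8, 27->9, 28->10, 29->11, 32->12, 34->13
Step 2: Rank sum for X: R1 = 1 + 2.5 + 4 + 5 + 6.5 + 8 + 9 = 36.
Step 3: U_X = R1 - n1(n1+1)/2 = 36 - 7*8/2 = 36 - 28 = 8.
       U_Y = n1*n2 - U_X = 42 - 8 = 34.
Step 4: Ties are present, so use the tie-corrected normal approximation (with continuity correction) for the p-value.
Step 5: p-value = 0.073351; compare to alpha = 0.05. fail to reject H0.

U_X = 8, p = 0.073351, fail to reject H0 at alpha = 0.05.


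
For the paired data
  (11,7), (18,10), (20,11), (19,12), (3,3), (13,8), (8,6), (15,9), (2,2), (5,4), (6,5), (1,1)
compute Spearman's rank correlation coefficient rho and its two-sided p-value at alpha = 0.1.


Step 1: Rank x and y separately (midranks; no ties here).
rank(x): 11->7, 18->10, 20->12, 19->11, 3->3, 13->8, 8->6, 15->9, 2->2, 5->4, 6->5, 1->1
rank(y): 7->7, 10->10, 11->11, 12->12, 3->3, 8->8, 6->6, 9->9, 2->2, 4->4, 5->5, 1->1
Step 2: d_i = R_x(i) - R_y(i); compute d_i^2.
  (7-7)^2=0, (10-10)^2=0, (12-11)^2=1, (11-12)^2=1, (3-3)^2=0, (8-8)^2=0, (6-6)^2=0, (9-9)^2=0, (2-2)^2=0, (4-4)^2=0, (5-5)^2=0, (1-1)^2=0
sum(d^2) = 2.
Step 3: rho = 1 - 6*2 / (12*(12^2 - 1)) = 1 - 12/1716 = 0.993007.
Step 4: Under H0, t = rho * sqrt((n-2)/(1-rho^2)) = 26.5990 ~ t(10).
Step 5: Two-sided p-value from the t-distribution with 10 df = 0.000000.
Step 6: alpha = 0.1. reject H0.

rho = 0.9930, p = 0.000000, reject H0 at alpha = 0.1.


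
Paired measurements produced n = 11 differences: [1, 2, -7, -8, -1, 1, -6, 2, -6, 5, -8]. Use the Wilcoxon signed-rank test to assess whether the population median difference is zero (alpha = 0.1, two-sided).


Step 1: Drop any zero differences (none here) and take |d_i|.
|d| = [1, 2, 7, 8, 1, 1, 6, 2, 6, 5, 8]
Step 2: Midrank |d_i| (ties get averaged ranks).
ranks: |1|->2, |2|->4.5, |7|->9, |8|->10.5, |1|->2, |1|->2, |6|->7.5, |2|->4.5, |6|->7.5, |5|->6, |8|->10.5
Step 3: Attach original signs; sum ranks with positive sign and with negative sign.
W+ = 2 + 4.5 + 2 + 4.5 + 6 = 19
W- = 9 + 10.5 + 2 + 7.5 + 7.5 + 10.5 = 47
(Check: W+ + W- = 66 should equal n(n+1)/2 = 66.)
Step 4: Test statistic W = min(W+, W-) = 19.
Step 5: Ties in |d|, so use the tie-corrected normal approximation.
        E[W] = n(n+1)/4 = 11*12/4 = 33.
        Tie groups: |d|=1 (t=3), |d|=2 (t=2), |d|=6 (t=2), |d|=8 (t=2); sum(t^3 - t) = 42.
        Var[W] = n(n+1)(2n+1)/24 - sum(t^3-t)/48 = 3036/24 - 42/48 = 125.625.
        z = (W - E[W]) / sqrt(Var[W]) = (19 - 33) / 11.2083 = -1.2491.
        Two-sided p = 2*Phi(z) = 0.211636.
Step 6: alpha = 0.1. fail to reject H0.

W+ = 19, W- = 47, W = min = 19, p = 0.211636, fail to reject H0.


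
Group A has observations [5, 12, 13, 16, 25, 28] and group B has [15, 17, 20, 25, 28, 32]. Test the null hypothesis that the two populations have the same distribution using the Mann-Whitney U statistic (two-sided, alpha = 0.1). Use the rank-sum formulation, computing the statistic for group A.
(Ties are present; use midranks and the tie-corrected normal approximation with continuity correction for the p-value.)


Step 1: Combine and sort all 12 observations; assign midranks.
sorted (value, group): (5,X), (12,X), (13,X), (15,Y), (16,X), (17,Y), (20,Y), (25,X), (25,Y), (28,X), (28,Y), (32,Y)
ranks: 5->1, 12->2, 13->3, 15->4, 16->5, 17->6, 20->7, 25->8.5, 25->8.5, 28->10.5, 28->10.5, 32->12
Step 2: Rank sum for X: R1 = 1 + 2 + 3 + 5 + 8.5 + 10.5 = 30.
Step 3: U_X = R1 - n1(n1+1)/2 = 30 - 6*7/2 = 30 - 21 = 9.
       U_Y = n1*n2 - U_X = 36 - 9 = 27.
Step 4: Ties are present, so use the tie-corrected normal approximation (with continuity correction) for the p-value.
Step 5: p-value = 0.171979; compare to alpha = 0.1. fail to reject H0.

U_X = 9, p = 0.171979, fail to reject H0 at alpha = 0.1.


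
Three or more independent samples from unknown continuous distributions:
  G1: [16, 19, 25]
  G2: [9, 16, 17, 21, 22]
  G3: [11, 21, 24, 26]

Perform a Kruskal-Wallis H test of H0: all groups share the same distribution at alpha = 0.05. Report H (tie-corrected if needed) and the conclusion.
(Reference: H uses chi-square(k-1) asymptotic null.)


Step 1: Combine all N = 12 observations and assign midranks.
sorted (value, group, rank): (9,G2,1), (11,G3,2), (16,G1,3.5), (16,G2,3.5), (17,G2,5), (19,G1,6), (21,G2,7.5), (21,G3,7.5), (22,G2,9), (24,G3,10), (25,G1,11), (26,G3,12)
Step 2: Sum ranks within each group.
R_1 = 20.5 (n_1 = 3)
R_2 = 26 (n_2 = 5)
R_3 = 31.5 (n_3 = 4)
Step 3: H = 12/(N(N+1)) * sum(R_i^2/n_i) - 3(N+1)
     = 12/(12*13) * (20.5^2/3 + 26^2/5 + 31.5^2/4) - 3*13
     = 0.076923 * 523.346 - 39
     = 1.257372.
Step 4: Ties present; correction factor C = 1 - 12/(12^3 - 12) = 0.993007. Corrected H = 1.257372 / 0.993007 = 1.266227.
Step 5: Under H0, H ~ chi^2(2); p-value = 0.530936.
Step 6: alpha = 0.05. fail to reject H0.

H = 1.2662, df = 2, p = 0.530936, fail to reject H0.


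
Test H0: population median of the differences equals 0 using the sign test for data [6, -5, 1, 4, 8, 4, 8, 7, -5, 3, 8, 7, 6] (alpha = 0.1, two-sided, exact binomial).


Step 1: Discard zero differences. Original n = 13; n_eff = number of nonzero differences = 13.
Nonzero differences (with sign): +6, -5, +1, +4, +8, +4, +8, +7, -5, +3, +8, +7, +6
Step 2: Count signs: positive = 11, negative = 2.
Step 3: Under H0: P(positive) = 0.5, so the number of positives S ~ Bin(13, 0.5).
Step 4: Two-sided exact p-value = sum of Bin(13,0.5) probabilities at or below the observed probability = 0.022461.
Step 5: alpha = 0.1. reject H0.

n_eff = 13, pos = 11, neg = 2, p = 0.022461, reject H0.


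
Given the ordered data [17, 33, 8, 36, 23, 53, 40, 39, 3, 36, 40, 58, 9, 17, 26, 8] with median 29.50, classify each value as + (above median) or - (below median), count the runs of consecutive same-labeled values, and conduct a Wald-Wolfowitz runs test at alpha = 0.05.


Step 1: Compute median = 29.50; label A = above, B = below.
Labels in order: BABABAAABAAABBBB  (n_A = 8, n_B = 8)
Step 2: Count runs R = 9.
Step 3: Under H0 (random ordering), E[R] = 2*n_A*n_B/(n_A+n_B) + 1 = 2*8*8/16 + 1 = 9.0000.
        Var[R] = 2*n_A*n_B*(2*n_A*n_B - n_A - n_B) / ((n_A+n_B)^2 * (n_A+n_B-1)) = 14336/3840 = 3.7333.
        SD[R] = 1.9322.
Step 4: R = E[R], so z = 0 with no continuity correction.
Step 5: Two-sided p-value via normal approximation = 2*(1 - Phi(|z|)) = 1.000000.
Step 6: alpha = 0.05. fail to reject H0.

R = 9, z = 0.0000, p = 1.000000, fail to reject H0.


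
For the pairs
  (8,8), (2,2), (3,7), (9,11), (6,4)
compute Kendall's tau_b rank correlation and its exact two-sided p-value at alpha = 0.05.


Step 1: Enumerate the 10 unordered pairs (i,j) with i<j and classify each by sign(x_j-x_i) * sign(y_j-y_i).
  (1,2):dx=-6,dy=-6->C; (1,3):dx=-5,dy=-1->C; (1,4):dx=+1,dy=+3->C; (1,5):dx=-2,dy=-4->C
  (2,3):dx=+1,dy=+5->C; (2,4):dx=+7,dy=+9->C; (2,5):dx=+4,dy=+2->C; (3,4):dx=+6,dy=+4->C
  (3,5):dx=+3,dy=-3->D; (4,5):dx=-3,dy=-7->C
Step 2: C = 9, D = 1, total pairs = 10.
Step 3: tau = (C - D)/(n(n-1)/2) = (9 - 1)/10 = 0.800000.
Step 4: Exact two-sided p-value (enumerate n! = 120 permutations of y under H0): p = 0.083333.
Step 5: alpha = 0.05. fail to reject H0.

tau_b = 0.8000 (C=9, D=1), p = 0.083333, fail to reject H0.


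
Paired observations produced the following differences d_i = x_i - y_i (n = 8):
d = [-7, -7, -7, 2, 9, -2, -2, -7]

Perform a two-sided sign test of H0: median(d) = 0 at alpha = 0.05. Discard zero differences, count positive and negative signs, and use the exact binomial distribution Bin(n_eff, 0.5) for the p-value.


Step 1: Discard zero differences. Original n = 8; n_eff = number of nonzero differences = 8.
Nonzero differences (with sign): -7, -7, -7, +2, +9, -2, -2, -7
Step 2: Count signs: positive = 2, negative = 6.
Step 3: Under H0: P(positive) = 0.5, so the number of positives S ~ Bin(8, 0.5).
Step 4: Two-sided exact p-value = sum of Bin(8,0.5) probabilities at or below the observed probability = 0.289062.
Step 5: alpha = 0.05. fail to reject H0.

n_eff = 8, pos = 2, neg = 6, p = 0.289062, fail to reject H0.


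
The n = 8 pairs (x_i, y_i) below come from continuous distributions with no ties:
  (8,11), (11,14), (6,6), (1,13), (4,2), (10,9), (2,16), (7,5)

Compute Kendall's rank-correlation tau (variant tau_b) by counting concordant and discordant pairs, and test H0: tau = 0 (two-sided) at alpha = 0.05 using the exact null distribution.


Step 1: Enumerate the 28 unordered pairs (i,j) with i<j and classify each by sign(x_j-x_i) * sign(y_j-y_i).
  (1,2):dx=+3,dy=+3->C; (1,3):dx=-2,dy=-5->C; (1,4):dx=-7,dy=+2->D; (1,5):dx=-4,dy=-9->C
  (1,6):dx=+2,dy=-2->D; (1,7):dx=-6,dy=+5->D; (1,8):dx=-1,dy=-6->C; (2,3):dx=-5,dy=-8->C
  (2,4):dx=-10,dy=-1->C; (2,5):dx=-7,dy=-12->C; (2,6):dx=-1,dy=-5->C; (2,7):dx=-9,dy=+2->D
  (2,8):dx=-4,dy=-9->C; (3,4):dx=-5,dy=+7->D; (3,5):dx=-2,dy=-4->C; (3,6):dx=+4,dy=+3->C
  (3,7):dx=-4,dy=+10->D; (3,8):dx=+1,dy=-1->D; (4,5):dx=+3,dy=-11->D; (4,6):dx=+9,dy=-4->D
  (4,7):dx=+1,dy=+3->C; (4,8):dx=+6,dy=-8->D; (5,6):dx=+6,dy=+7->C; (5,7):dx=-2,dy=+14->D
  (5,8):dx=+3,dy=+3->C; (6,7):dx=-8,dy=+7->D; (6,8):dx=-3,dy=-4->C; (7,8):dx=+5,dy=-11->D
Step 2: C = 15, D = 13, total pairs = 28.
Step 3: tau = (C - D)/(n(n-1)/2) = (15 - 13)/28 = 0.071429.
Step 4: Exact two-sided p-value (enumerate n! = 40320 permutations of y under H0): p = 0.904861.
Step 5: alpha = 0.05. fail to reject H0.

tau_b = 0.0714 (C=15, D=13), p = 0.904861, fail to reject H0.


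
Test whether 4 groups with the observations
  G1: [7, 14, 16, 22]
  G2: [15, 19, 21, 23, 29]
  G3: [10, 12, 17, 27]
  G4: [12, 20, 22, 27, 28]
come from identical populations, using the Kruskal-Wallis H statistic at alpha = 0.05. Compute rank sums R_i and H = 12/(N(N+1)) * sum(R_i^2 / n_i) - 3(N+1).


Step 1: Combine all N = 18 observations and assign midranks.
sorted (value, group, rank): (7,G1,1), (10,G3,2), (12,G3,3.5), (12,G4,3.5), (14,G1,5), (15,G2,6), (16,G1,7), (17,G3,8), (19,G2,9), (20,G4,10), (21,G2,11), (22,G1,12.5), (22,G4,12.5), (23,G2,14), (27,G3,15.5), (27,G4,15.5), (28,G4,17), (29,G2,18)
Step 2: Sum ranks within each group.
R_1 = 25.5 (n_1 = 4)
R_2 = 58 (n_2 = 5)
R_3 = 29 (n_3 = 4)
R_4 = 58.5 (n_4 = 5)
Step 3: H = 12/(N(N+1)) * sum(R_i^2/n_i) - 3(N+1)
     = 12/(18*19) * (25.5^2/4 + 58^2/5 + 29^2/4 + 58.5^2/5) - 3*19
     = 0.035088 * 1730.06 - 57
     = 3.703947.
Step 4: Ties present; correction factor C = 1 - 18/(18^3 - 18) = 0.996904. Corrected H = 3.703947 / 0.996904 = 3.715450.
Step 5: Under H0, H ~ chi^2(3); p-value = 0.293875.
Step 6: alpha = 0.05. fail to reject H0.

H = 3.7155, df = 3, p = 0.293875, fail to reject H0.


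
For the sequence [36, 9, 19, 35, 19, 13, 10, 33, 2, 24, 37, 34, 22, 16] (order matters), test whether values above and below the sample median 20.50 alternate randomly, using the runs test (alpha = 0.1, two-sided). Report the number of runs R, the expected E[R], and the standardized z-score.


Step 1: Compute median = 20.50; label A = above, B = below.
Labels in order: ABBABBBABAAAAB  (n_A = 7, n_B = 7)
Step 2: Count runs R = 8.
Step 3: Under H0 (random ordering), E[R] = 2*n_A*n_B/(n_A+n_B) + 1 = 2*7*7/14 + 1 = 8.0000.
        Var[R] = 2*n_A*n_B*(2*n_A*n_B - n_A - n_B) / ((n_A+n_B)^2 * (n_A+n_B-1)) = 8232/2548 = 3.2308.
        SD[R] = 1.7974.
Step 4: R = E[R], so z = 0 with no continuity correction.
Step 5: Two-sided p-value via normal approximation = 2*(1 - Phi(|z|)) = 1.000000.
Step 6: alpha = 0.1. fail to reject H0.

R = 8, z = 0.0000, p = 1.000000, fail to reject H0.


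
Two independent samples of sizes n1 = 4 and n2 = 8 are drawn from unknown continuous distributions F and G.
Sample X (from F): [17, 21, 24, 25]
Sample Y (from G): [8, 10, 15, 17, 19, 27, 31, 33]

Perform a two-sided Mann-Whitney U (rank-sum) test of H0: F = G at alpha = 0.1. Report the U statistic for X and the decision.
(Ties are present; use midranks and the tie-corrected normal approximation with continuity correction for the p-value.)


Step 1: Combine and sort all 12 observations; assign midranks.
sorted (value, group): (8,Y), (10,Y), (15,Y), (17,X), (17,Y), (19,Y), (21,X), (24,X), (25,X), (27,Y), (31,Y), (33,Y)
ranks: 8->1, 10->2, 15->3, 17->4.5, 17->4.5, 19->6, 21->7, 24->8, 25->9, 27->10, 31->11, 33->12
Step 2: Rank sum for X: R1 = 4.5 + 7 + 8 + 9 = 28.5.
Step 3: U_X = R1 - n1(n1+1)/2 = 28.5 - 4*5/2 = 28.5 - 10 = 18.5.
       U_Y = n1*n2 - U_X = 32 - 18.5 = 13.5.
Step 4: Ties are present, so use the tie-corrected normal approximation (with continuity correction) for the p-value.
Step 5: p-value = 0.733647; compare to alpha = 0.1. fail to reject H0.

U_X = 18.5, p = 0.733647, fail to reject H0 at alpha = 0.1.


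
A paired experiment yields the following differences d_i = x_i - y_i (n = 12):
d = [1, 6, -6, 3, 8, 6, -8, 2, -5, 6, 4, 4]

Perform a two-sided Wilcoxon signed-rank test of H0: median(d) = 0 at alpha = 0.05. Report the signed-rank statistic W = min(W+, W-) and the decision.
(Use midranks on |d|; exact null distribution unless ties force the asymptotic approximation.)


Step 1: Drop any zero differences (none here) and take |d_i|.
|d| = [1, 6, 6, 3, 8, 6, 8, 2, 5, 6, 4, 4]
Step 2: Midrank |d_i| (ties get averaged ranks).
ranks: |1|->1, |6|->8.5, |6|->8.5, |3|->3, |8|->11.5, |6|->8.5, |8|->11.5, |2|->2, |5|->6, |6|->8.5, |4|->4.5, |4|->4.5
Step 3: Attach original signs; sum ranks with positive sign and with negative sign.
W+ = 1 + 8.5 + 3 + 11.5 + 8.5 + 2 + 8.5 + 4.5 + 4.5 = 52
W- = 8.5 + 11.5 + 6 = 26
(Check: W+ + W- = 78 should equal n(n+1)/2 = 78.)
Step 4: Test statistic W = min(W+, W-) = 26.
Step 5: Ties in |d|, so use the tie-corrected normal approximation.
        E[W] = n(n+1)/4 = 12*13/4 = 39.
        Tie groups: |d|=4 (t=2), |d|=6 (t=4), |d|=8 (t=2); sum(t^3 - t) = 72.
        Var[W] = n(n+1)(2n+1)/24 - sum(t^3-t)/48 = 3900/24 - 72/48 = 161.
        z = (W - E[W]) / sqrt(Var[W]) = (26 - 39) / 12.6886 = -1.0245.
        Two-sided p = 2*Phi(z) = 0.305579.
Step 6: alpha = 0.05. fail to reject H0.

W+ = 52, W- = 26, W = min = 26, p = 0.305579, fail to reject H0.


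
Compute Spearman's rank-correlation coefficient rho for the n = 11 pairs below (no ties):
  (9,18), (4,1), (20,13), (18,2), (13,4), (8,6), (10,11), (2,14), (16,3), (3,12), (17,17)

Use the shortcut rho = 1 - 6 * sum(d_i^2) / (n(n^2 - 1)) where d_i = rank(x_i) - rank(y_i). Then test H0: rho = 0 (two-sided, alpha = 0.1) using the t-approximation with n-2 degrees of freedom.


Step 1: Rank x and y separately (midranks; no ties here).
rank(x): 9->5, 4->3, 20->11, 18->10, 13->7, 8->4, 10->6, 2->1, 16->8, 3->2, 17->9
rank(y): 18->11, 1->1, 13->8, 2->2, 4->4, 6->5, 11->6, 14->9, 3->3, 12->7, 17->10
Step 2: d_i = R_x(i) - R_y(i); compute d_i^2.
  (5-11)^2=36, (3-1)^2=4, (11-8)^2=9, (10-2)^2=64, (7-4)^2=9, (4-5)^2=1, (6-6)^2=0, (1-9)^2=64, (8-3)^2=25, (2-7)^2=25, (9-10)^2=1
sum(d^2) = 238.
Step 3: rho = 1 - 6*238 / (11*(11^2 - 1)) = 1 - 1428/1320 = -0.081818.
Step 4: Under H0, t = rho * sqrt((n-2)/(1-rho^2)) = -0.2463 ~ t(9).
Step 5: Two-sided p-value from the t-distribution with 9 df = 0.810990.
Step 6: alpha = 0.1. fail to reject H0.

rho = -0.0818, p = 0.810990, fail to reject H0 at alpha = 0.1.


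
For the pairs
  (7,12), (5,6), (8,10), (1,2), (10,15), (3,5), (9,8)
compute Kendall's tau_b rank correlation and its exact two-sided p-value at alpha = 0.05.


Step 1: Enumerate the 21 unordered pairs (i,j) with i<j and classify each by sign(x_j-x_i) * sign(y_j-y_i).
  (1,2):dx=-2,dy=-6->C; (1,3):dx=+1,dy=-2->D; (1,4):dx=-6,dy=-10->C; (1,5):dx=+3,dy=+3->C
  (1,6):dx=-4,dy=-7->C; (1,7):dx=+2,dy=-4->D; (2,3):dx=+3,dy=+4->C; (2,4):dx=-4,dy=-4->C
  (2,5):dx=+5,dy=+9->C; (2,6):dx=-2,dy=-1->C; (2,7):dx=+4,dy=+2->C; (3,4):dx=-7,dy=-8->C
  (3,5):dx=+2,dy=+5->C; (3,6):dx=-5,dy=-5->C; (3,7):dx=+1,dy=-2->D; (4,5):dx=+9,dy=+13->C
  (4,6):dx=+2,dy=+3->C; (4,7):dx=+8,dy=+6->C; (5,6):dx=-7,dy=-10->C; (5,7):dx=-1,dy=-7->C
  (6,7):dx=+6,dy=+3->C
Step 2: C = 18, D = 3, total pairs = 21.
Step 3: tau = (C - D)/(n(n-1)/2) = (18 - 3)/21 = 0.714286.
Step 4: Exact two-sided p-value (enumerate n! = 5040 permutations of y under H0): p = 0.030159.
Step 5: alpha = 0.05. reject H0.

tau_b = 0.7143 (C=18, D=3), p = 0.030159, reject H0.


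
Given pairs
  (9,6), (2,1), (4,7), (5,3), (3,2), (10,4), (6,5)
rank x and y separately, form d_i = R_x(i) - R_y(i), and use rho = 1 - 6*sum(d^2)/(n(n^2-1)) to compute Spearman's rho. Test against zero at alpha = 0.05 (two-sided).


Step 1: Rank x and y separately (midranks; no ties here).
rank(x): 9->6, 2->1, 4->3, 5->4, 3->2, 10->7, 6->5
rank(y): 6->6, 1->1, 7->7, 3->3, 2->2, 4->4, 5->5
Step 2: d_i = R_x(i) - R_y(i); compute d_i^2.
  (6-6)^2=0, (1-1)^2=0, (3-7)^2=16, (4-3)^2=1, (2-2)^2=0, (7-4)^2=9, (5-5)^2=0
sum(d^2) = 26.
Step 3: rho = 1 - 6*26 / (7*(7^2 - 1)) = 1 - 156/336 = 0.535714.
Step 4: Under H0, t = rho * sqrt((n-2)/(1-rho^2)) = 1.4186 ~ t(5).
Step 5: Two-sided p-value from the t-distribution with 5 df = 0.215217.
Step 6: alpha = 0.05. fail to reject H0.

rho = 0.5357, p = 0.215217, fail to reject H0 at alpha = 0.05.
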